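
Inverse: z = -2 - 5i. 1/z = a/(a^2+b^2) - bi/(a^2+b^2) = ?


|z|^2 = 4+25 = 29
1/z = (-2 + 5i)/29

1/z = -0.0690 + 0.1724i


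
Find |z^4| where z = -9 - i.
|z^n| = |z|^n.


|z| = sqrt(81+1) = sqrt(82) = 9.0554
|z^4| = |z|^4 = (sqrt(82))^4 = 82^2 = 6724

|z^4| = 6724


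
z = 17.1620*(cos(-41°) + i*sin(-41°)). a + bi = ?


a = 17.1620*cos(-41°) = 17.1620*0.75471 = 12.9523
b = 17.1620*sin(-41°) = 17.1620*(-0.65606) = -11.2593

12.9523 - 11.2593i


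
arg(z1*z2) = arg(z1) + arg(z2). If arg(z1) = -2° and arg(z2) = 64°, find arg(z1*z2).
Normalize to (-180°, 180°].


arg(z1*z2) = -2° + 64° = 62°
Normalized to (-180°, 180°]: 62°

62°


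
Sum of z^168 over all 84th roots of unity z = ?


The roots are w_k = w^k with w = e^(2*pi*i/84), and (w^k)^168 = (w^168)^k.
So S = 1 + u + u^2 + ... + u^(83) with u = w^168.
168 = 2*84 + 0, so 168 is a multiple of 84 and u = (w^84)^2 = 1.
Every one of the 84 terms equals 1: S = 84

S = 84


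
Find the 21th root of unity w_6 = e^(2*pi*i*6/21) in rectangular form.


Angle = 360*6/21 = 102.8571°
a = cos(102.8571°) = -0.2225
b = sin(102.8571°) = 0.9749

-0.2225 + 0.9749i


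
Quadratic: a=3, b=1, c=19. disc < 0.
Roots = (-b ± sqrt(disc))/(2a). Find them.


disc = 1^2 - 4*3*19 = 1 - 228 = -227
sqrt(|disc|) = sqrt(227) = 15.0665
Real part = -1/(2*3) = -0.1667
Imag part = 15.0665/(2*3) = 2.5111

-0.1667 ± 2.5111i


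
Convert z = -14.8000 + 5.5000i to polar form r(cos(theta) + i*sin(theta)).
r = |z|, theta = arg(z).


r = sqrt(219.04+30.25) = sqrt(249.29) = 15.7889
theta = atan2(5.5, -14.8) = 159.6138 degrees

r = 15.7889, theta = 159.6138 degrees


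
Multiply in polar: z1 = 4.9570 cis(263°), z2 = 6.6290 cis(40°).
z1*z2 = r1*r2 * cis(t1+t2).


r = 4.9570 * 6.6290 = 32.8600
theta = 263° + 40° = 303° = 303° (mod 360)

32.8600 cis(303°)


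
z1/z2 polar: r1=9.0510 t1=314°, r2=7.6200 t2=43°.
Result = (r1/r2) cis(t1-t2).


r = 9.0510 / 7.6200 = 1.1878
theta = 314° - 43° = 271° = 271° (mod 360)

1.1878 cis(271°)


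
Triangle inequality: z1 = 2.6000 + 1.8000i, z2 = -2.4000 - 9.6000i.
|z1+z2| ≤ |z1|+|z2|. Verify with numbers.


|z1| = sqrt(2.6^2 + 1.8^2) = sqrt(10) = 3.1623
|z2| = sqrt((-2.4)^2 + (-9.6)^2) = sqrt(97.92) = 9.8955
z1+z2 = 0.2000 - 7.8000i
|z1+z2| = sqrt(60.88) = 7.8026
|z1|+|z2| = 3.1623 + 9.8955 = 13.0578

|z1+z2| = 7.8026 ≤ |z1|+|z2| = 13.0578 (verified)


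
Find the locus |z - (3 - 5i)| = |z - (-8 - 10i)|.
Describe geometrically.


Equal distances means the locus is the perpendicular bisector of z1 and z2.
Midpoint = ((3+(-8))/2, (-5+(-10))/2) = (-2.5000, -7.5000)

Perpendicular bisector through (-2.5000, -7.5000)


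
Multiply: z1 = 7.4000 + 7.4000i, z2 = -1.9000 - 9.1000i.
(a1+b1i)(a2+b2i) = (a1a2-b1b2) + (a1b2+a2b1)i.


Real = 7.4*(-1.9) - 7.4*(-9.1) = -14.06 - (-67.34) = 53.28
Imag = 7.4*(-9.1) - (1.9)*7.4 = -67.34 - (14.06) = -81.4

53.2800 - 81.4000i


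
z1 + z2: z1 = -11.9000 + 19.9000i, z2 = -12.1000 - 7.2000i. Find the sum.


Real: -11.9 - 12.1 = -24
Imag: 19.9 - 7.2 = 12.7

-24.0000 + 12.7000i


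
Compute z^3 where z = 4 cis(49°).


r^3 = 4^3 = 64
n*theta = 3*49° = 147° = 147° (mod 360)
a = 64*cos(147°) = -53.6749
b = 64*sin(147°) = 34.8569

64 cis(147°) = -53.6749 + 34.8569i


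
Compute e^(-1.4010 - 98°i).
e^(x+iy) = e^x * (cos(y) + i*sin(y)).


e^-1.4010 = 0.2464
cos(-98°) = -0.1392
sin(-98°) = -0.9903
Real = 0.2464*(-0.1392) = -0.0343
Imag = 0.2464*(-0.9903) = -0.2440

-0.0343 - 0.2440i


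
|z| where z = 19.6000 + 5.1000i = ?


|z| = sqrt(19.6^2 + 5.1^2) = sqrt(384.16 + 26.01) = sqrt(410.17) = 20.2527

|z| = 20.2527


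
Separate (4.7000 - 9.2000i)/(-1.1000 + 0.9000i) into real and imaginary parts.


Multiply by conjugate: (4.7000 - 9.2000i)(-1.1000 - 0.9000i) / ((-1.1)^2 + 0.9^2)
Numerator real = 4.7*(-1.1) - (9.2)*0.9 = -13.45
Numerator imag = -9.2*(-1.1) - 4.7*0.9 = 5.89
Denominator = 2.02
Re(z) = -13.45/2.02 = -6.6584
Im(z) = 5.89/2.02 = 2.9158

Re(z) = -6.6584, Im(z) = 2.9158


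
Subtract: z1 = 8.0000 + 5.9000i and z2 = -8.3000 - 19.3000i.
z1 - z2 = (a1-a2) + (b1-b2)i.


Real: 8 + 8.3 = 16.3
Imag: 5.9 + 19.3 = 25.2

16.3000 + 25.2000i


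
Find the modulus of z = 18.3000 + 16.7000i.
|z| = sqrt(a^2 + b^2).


|z| = sqrt(18.3^2 + 16.7^2) = sqrt(334.89 + 278.89) = sqrt(613.78) = 24.7746

|z| = 24.7746


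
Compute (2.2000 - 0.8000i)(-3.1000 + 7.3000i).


Real = 2.2*(-3.1) - (-0.8)*7.3 = -6.82 - (-5.84) = -0.98
Imag = 2.2*7.3 - (3.1)*(-0.8) = 16.06 + 2.48 = 18.54

-0.9800 + 18.5400i


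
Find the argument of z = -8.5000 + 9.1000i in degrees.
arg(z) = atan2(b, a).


Re = -8.5, Im = 9.1
arg = atan2(9.1, -8.5) = 133.0475 degrees

arg(z) = 133.0475 degrees


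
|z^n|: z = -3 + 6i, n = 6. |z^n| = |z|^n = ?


|z| = sqrt(9+36) = sqrt(45) = 6.7082
|z^6| = |z|^6 = (sqrt(45))^6 = 45^3 = 91125

|z^6| = 91125


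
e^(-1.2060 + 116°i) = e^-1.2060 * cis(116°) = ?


e^-1.2060 = 0.2994
cos(116°) = -0.43837
sin(116°) = 0.8988
Real = 0.2994*(-0.43837) = -0.1312
Imag = 0.2994*0.8988 = 0.2691

-0.1312 + 0.2691i


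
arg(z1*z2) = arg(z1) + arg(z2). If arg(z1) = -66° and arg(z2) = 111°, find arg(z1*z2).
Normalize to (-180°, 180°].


arg(z1*z2) = -66° + 111° = 45°
Normalized to (-180°, 180°]: 45°

45°


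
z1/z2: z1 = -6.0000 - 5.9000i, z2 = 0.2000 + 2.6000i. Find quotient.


Conjugate of z2 = 0.2000 - 2.6000i
Numerator: (-6.0000 - 5.9000i)(0.2000 - 2.6000i) = -16.5400 + 14.4200i
Denominator: 0.2^2 + 2.6^2 = 6.8
Result = (-16.5400 + 14.4200i)/6.8

-2.4324 + 2.1206i


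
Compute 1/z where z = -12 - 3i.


|z|^2 = 144+9 = 153
1/z = (-12 + 3i)/153

1/z = -0.0784 + 0.0196i


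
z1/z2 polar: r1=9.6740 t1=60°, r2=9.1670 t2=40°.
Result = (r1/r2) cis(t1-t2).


r = 9.6740 / 9.1670 = 1.0553
theta = 60° - 40° = 20° = 20° (mod 360)

1.0553 cis(20°)


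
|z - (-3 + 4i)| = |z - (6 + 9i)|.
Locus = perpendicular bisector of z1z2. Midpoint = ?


Equal distances means the locus is the perpendicular bisector of z1 and z2.
Midpoint = ((-3+6)/2, (4+9)/2) = (1.5000, 6.5000)

Perpendicular bisector through (1.5000, 6.5000)


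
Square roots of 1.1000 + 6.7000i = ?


|z| = sqrt(1.21+44.89) = 6.7897
sqrt((|z|+a)/2) = sqrt((6.7897+1.1)/2) = sqrt(3.9448) = 1.9862
sqrt((|z|-a)/2) = sqrt((6.7897-1.1)/2) = sqrt(2.8448) = 1.6867

±(1.9862 + 1.6867i) i.e. 1.9862 + 1.6867i and -1.9862 - 1.6867i


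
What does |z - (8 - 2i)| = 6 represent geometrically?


|z - z0| = r is a circle with center z0 and radius r.
Center = (8, -2), radius = 6

Circle with center (8, -2) and radius 6


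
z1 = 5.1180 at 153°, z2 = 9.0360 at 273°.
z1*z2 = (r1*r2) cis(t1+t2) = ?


r = 5.1180 * 9.0360 = 46.2462
theta = 153° + 273° = 426° = 66° (mod 360)

46.2462 cis(66°)


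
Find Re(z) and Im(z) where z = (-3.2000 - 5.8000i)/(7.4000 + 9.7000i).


Multiply by conjugate: (-3.2000 - 5.8000i)(7.4000 - 9.7000i) / (7.4^2 + 9.7^2)
Numerator real = -3.2*7.4 - (5.8)*9.7 = -79.94
Numerator imag = -5.8*7.4 - (-3.2)*9.7 = -11.88
Denominator = 148.85
Re(z) = -79.94/148.85 = -0.5371
Im(z) = -11.88/148.85 = -0.0798

Re(z) = -0.5371, Im(z) = -0.0798


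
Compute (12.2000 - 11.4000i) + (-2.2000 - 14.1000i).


Real: 12.2 - 2.2 = 10
Imag: -11.4 - 14.1 = -25.5

10.0000 - 25.5000i


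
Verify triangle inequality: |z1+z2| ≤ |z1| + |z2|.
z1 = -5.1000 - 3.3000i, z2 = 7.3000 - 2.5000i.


|z1| = sqrt((-5.1)^2 + (-3.3)^2) = sqrt(36.9) = 6.0745
|z2| = sqrt(7.3^2 + (-2.5)^2) = sqrt(59.54) = 7.7162
z1+z2 = 2.2000 - 5.8000i
|z1+z2| = sqrt(38.48) = 6.2032
|z1|+|z2| = 6.0745 + 7.7162 = 13.7907

|z1+z2| = 6.2032 ≤ |z1|+|z2| = 13.7907 (verified)


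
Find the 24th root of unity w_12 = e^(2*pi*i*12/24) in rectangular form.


Angle = 360*12/24 = 180°
a = cos(180°) = -1.0000
b = sin(180°) = 0

-1.0000 + 0i


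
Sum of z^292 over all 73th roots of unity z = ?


The roots are w_k = w^k with w = e^(2*pi*i/73), and (w^k)^292 = (w^292)^k.
So S = 1 + u + u^2 + ... + u^(72) with u = w^292.
292 = 4*73 + 0, so 292 is a multiple of 73 and u = (w^73)^4 = 1.
Every one of the 73 terms equals 1: S = 73

S = 73


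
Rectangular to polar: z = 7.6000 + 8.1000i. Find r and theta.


r = sqrt(57.76+65.61) = sqrt(123.37) = 11.1072
theta = atan2(8.1, 7.6) = 46.8241 degrees

r = 11.1072, theta = 46.8241 degrees


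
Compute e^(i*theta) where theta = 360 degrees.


cos(360°) = 1.0000
sin(360°) = 0

e^(i*360°) = 1.0000 + 0i


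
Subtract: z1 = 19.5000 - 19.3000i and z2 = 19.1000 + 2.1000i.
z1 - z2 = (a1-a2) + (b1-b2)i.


Real: 19.5 - 19.1 = 0.4
Imag: -19.3 - 2.1 = -21.4

0.4000 - 21.4000i


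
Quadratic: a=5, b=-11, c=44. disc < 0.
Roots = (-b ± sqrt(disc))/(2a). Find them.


disc = (-11)^2 - 4*5*44 = 121 - 880 = -759
sqrt(|disc|) = sqrt(759) = 27.5500
Real part = 11/(2*5) = 1.1000
Imag part = 27.5500/(2*5) = 2.7550

1.1000 ± 2.7550i


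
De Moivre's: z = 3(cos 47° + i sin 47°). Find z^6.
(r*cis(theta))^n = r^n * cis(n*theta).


r^6 = 3^6 = 729
n*theta = 6*47° = 282° = 282° (mod 360)
a = 729*cos(282°) = 151.5676
b = 729*sin(282°) = -713.0696

729 cis(282°) = 151.5676 - 713.0696i


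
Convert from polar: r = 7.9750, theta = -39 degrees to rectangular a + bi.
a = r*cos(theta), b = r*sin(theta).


a = 7.9750*cos(-39°) = 7.9750*0.777146 = 6.1977
b = 7.9750*sin(-39°) = 7.9750*(-0.62932) = -5.0188

6.1977 - 5.0188i


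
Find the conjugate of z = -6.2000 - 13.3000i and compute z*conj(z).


z_bar = -6.2000 + 13.3000i
z*z_bar = (-6.2)^2 + (-13.3)^2 = 38.44 + 176.89 = 215.33

z_bar = -6.2000 + 13.3000i, z*z_bar = 215.33


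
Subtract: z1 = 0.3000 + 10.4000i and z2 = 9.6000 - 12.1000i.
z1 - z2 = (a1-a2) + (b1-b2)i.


Real: 0.3 - 9.6 = -9.3
Imag: 10.4 + 12.1 = 22.5

-9.3000 + 22.5000i


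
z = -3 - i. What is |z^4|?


|z| = sqrt(9+1) = sqrt(10) = 3.1623
|z^4| = |z|^4 = (sqrt(10))^4 = 10^2 = 100

|z^4| = 100


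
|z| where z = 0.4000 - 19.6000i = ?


|z| = sqrt(0.4^2 + (-19.6)^2) = sqrt(0.16 + 384.16) = sqrt(384.32) = 19.6041

|z| = 19.6041


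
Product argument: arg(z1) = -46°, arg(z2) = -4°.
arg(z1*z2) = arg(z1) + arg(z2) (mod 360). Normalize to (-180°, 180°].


arg(z1*z2) = -46° - 4° = -50°
Normalized to (-180°, 180°]: -50°

-50°


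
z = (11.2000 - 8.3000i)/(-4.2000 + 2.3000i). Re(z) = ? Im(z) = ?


Multiply by conjugate: (11.2000 - 8.3000i)(-4.2000 - 2.3000i) / ((-4.2)^2 + 2.3^2)
Numerator real = 11.2*(-4.2) - (8.3)*2.3 = -66.13
Numerator imag = -8.3*(-4.2) - 11.2*2.3 = 9.1
Denominator = 22.93
Re(z) = -66.13/22.93 = -2.8840
Im(z) = 9.1/22.93 = 0.3969

Re(z) = -2.8840, Im(z) = 0.3969


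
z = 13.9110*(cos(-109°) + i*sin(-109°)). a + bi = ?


a = 13.9110*cos(-109°) = 13.9110*(-0.32557) = -4.5290
b = 13.9110*sin(-109°) = 13.9110*(-0.94552) = -13.1531

-4.5290 - 13.1531i


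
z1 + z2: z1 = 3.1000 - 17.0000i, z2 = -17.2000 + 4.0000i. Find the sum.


Real: 3.1 - 17.2 = -14.1
Imag: -17 + 4 = -13

-14.1000 - 13.0000i


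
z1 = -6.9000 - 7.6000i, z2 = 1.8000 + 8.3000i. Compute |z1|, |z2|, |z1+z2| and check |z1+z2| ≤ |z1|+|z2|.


|z1| = sqrt((-6.9)^2 + (-7.6)^2) = sqrt(105.37) = 10.2650
|z2| = sqrt(1.8^2 + 8.3^2) = sqrt(72.13) = 8.4929
z1+z2 = -5.1000 + 0.7000i
|z1+z2| = sqrt(26.5) = 5.1478
|z1|+|z2| = 10.2650 + 8.4929 = 18.7579

|z1+z2| = 5.1478 ≤ |z1|+|z2| = 18.7579 (verified)


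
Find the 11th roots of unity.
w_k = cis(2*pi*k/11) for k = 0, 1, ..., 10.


The 11th roots of unity are cis(360k/11°) for k=0..10
Angle step = 360/11 = 32.7273°
Primitive root: cis(32.7273°)
Primitive root = 0.8413 + 0.5406i

11 roots at angles: 0°, 32.7273°, 65.4545°, 98.1818°, 130.9091°, 163.6364°, 196.3636°, 229.0909°, 261.8182°, 294.5455°, 327.2727°


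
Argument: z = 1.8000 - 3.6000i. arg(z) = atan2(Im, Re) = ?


Re = 1.8, Im = -3.6
arg = atan2(-3.6, 1.8) = -63.4349 degrees

arg(z) = -63.4349 degrees


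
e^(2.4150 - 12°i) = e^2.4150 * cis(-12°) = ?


e^2.4150 = 11.18977
cos(-12°) = 0.9781476
sin(-12°) = -0.20791
Real = 11.18977*0.9781476 = 10.9452
Imag = 11.18977*(-0.20791) = -2.3265

10.9452 - 2.3265i


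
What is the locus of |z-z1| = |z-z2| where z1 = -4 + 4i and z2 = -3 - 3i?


Equal distances means the locus is the perpendicular bisector of z1 and z2.
Midpoint = ((-4+(-3))/2, (4+(-3))/2) = (-3.5000, 0.5000)

Perpendicular bisector through (-3.5000, 0.5000)


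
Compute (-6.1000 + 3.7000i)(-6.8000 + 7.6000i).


Real = -6.1*(-6.8) - 3.7*7.6 = 41.48 - 28.12 = 13.36
Imag = -6.1*7.6 - (6.8)*3.7 = -46.36 - (25.16) = -71.52

13.3600 - 71.5200i


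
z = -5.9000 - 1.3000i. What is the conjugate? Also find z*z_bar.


z_bar = -5.9000 + 1.3000i
z*z_bar = (-5.9)^2 + (-1.3)^2 = 34.81 + 1.69 = 36.5

z_bar = -5.9000 + 1.3000i, z*z_bar = 36.5


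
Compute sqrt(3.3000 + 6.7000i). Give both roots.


|z| = sqrt(10.89+44.89) = 7.4686
sqrt((|z|+a)/2) = sqrt((7.4686+3.3)/2) = sqrt(5.3843) = 2.3204
sqrt((|z|-a)/2) = sqrt((7.4686-3.3)/2) = sqrt(2.0843) = 1.4437

±(2.3204 + 1.4437i) i.e. 2.3204 + 1.4437i and -2.3204 - 1.4437i


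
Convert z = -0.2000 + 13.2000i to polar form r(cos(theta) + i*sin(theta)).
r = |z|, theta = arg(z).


r = sqrt(0.04+174.24) = sqrt(174.28) = 13.2015
theta = atan2(13.2, -0.2) = 90.8681 degrees

r = 13.2015, theta = 90.8681 degrees


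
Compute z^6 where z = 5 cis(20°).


r^6 = 5^6 = 15625
n*theta = 6*20° = 120° = 120° (mod 360)
a = 15625*cos(120°) = -7812.5000
b = 15625*sin(120°) = 13531.6469

15625 cis(120°) = -7812.5000 + 13531.6469i


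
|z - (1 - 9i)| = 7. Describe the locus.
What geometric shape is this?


|z - z0| = r is a circle with center z0 and radius r.
Center = (1, -9), radius = 7

Circle with center (1, -9) and radius 7


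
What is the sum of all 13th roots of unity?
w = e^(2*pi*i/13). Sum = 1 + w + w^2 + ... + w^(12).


The sum of all 13th roots of unity is 0.
Geometric series: (1 - w^13)/(1 - w) = (1-1)/(1-w) = 0 since w^13 = 1, w ≠ 1.
Alternatively: coefficient of z^12 in z^13 - 1 is 0.

0


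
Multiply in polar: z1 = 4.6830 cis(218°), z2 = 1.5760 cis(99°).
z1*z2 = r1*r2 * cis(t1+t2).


r = 4.6830 * 1.5760 = 7.3804
theta = 218° + 99° = 317° = 317° (mod 360)

7.3804 cis(317°)


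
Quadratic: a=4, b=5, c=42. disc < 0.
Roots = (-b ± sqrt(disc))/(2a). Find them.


disc = 5^2 - 4*4*42 = 25 - 672 = -647
sqrt(|disc|) = sqrt(647) = 25.4362
Real part = -5/(2*4) = -0.6250
Imag part = 25.4362/(2*4) = 3.1795

-0.6250 ± 3.1795i


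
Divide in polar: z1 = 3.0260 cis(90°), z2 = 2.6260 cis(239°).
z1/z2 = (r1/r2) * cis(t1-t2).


r = 3.0260 / 2.6260 = 1.1523
theta = 90° - 239° = -149° = 211° (mod 360)

1.1523 cis(211°)


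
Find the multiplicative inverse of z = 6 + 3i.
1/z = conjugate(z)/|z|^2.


|z|^2 = 36+9 = 45
1/z = (6 - 3i)/45

1/z = 0.1333 - 0.0667i


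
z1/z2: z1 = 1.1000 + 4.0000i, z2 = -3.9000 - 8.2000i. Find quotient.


Conjugate of z2 = -3.9000 + 8.2000i
Numerator: (1.1000 + 4.0000i)(-3.9000 + 8.2000i) = -37.0900 - 6.5800i
Denominator: (-3.9)^2 + (-8.2)^2 = 82.45
Result = (-37.0900 - 6.5800i)/82.45

-0.4498 - 0.0798i


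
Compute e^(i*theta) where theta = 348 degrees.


cos(348°) = 0.9781
sin(348°) = -0.2079

e^(i*348°) = 0.9781 - 0.2079i


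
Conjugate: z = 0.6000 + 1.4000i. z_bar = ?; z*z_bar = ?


z_bar = 0.6000 - 1.4000i
z*z_bar = 0.6^2 + 1.4^2 = 0.36 + 1.96 = 2.32

z_bar = 0.6000 - 1.4000i, z*z_bar = 2.32


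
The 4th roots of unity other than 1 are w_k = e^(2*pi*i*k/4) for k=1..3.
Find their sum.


With w = e^(2*pi*i/4), all 4 of the 4th roots of unity w^0 = 1, w, ..., w^(3) sum to 0: 1 + w + ... + w^(3) = (1 - w^4)/(1 - w) = 0 since w^4 = 1, w ≠ 1.
Removing the root 1: w + w^2 + ... + w^(3) = 0 - 1 = -1

Sum = -1


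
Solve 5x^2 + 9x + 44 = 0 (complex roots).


disc = 9^2 - 4*5*44 = 81 - 880 = -799
sqrt(|disc|) = sqrt(799) = 28.2666
Real part = -9/(2*5) = -0.9000
Imag part = 28.2666/(2*5) = 2.8267

-0.9000 ± 2.8267i


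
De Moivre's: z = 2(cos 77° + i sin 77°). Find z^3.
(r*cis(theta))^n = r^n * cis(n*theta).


r^3 = 2^3 = 8
n*theta = 3*77° = 231° = 231° (mod 360)
a = 8*cos(231°) = -5.0346
b = 8*sin(231°) = -6.2172

8 cis(231°) = -5.0346 - 6.2172i


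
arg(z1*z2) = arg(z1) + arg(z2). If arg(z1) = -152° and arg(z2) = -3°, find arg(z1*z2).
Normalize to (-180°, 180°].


arg(z1*z2) = -152° - 3° = -155°
Normalized to (-180°, 180°]: -155°

-155°


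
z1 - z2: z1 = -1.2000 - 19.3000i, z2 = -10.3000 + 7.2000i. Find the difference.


Real: -1.2 + 10.3 = 9.1
Imag: -19.3 - 7.2 = -26.5

9.1000 - 26.5000i


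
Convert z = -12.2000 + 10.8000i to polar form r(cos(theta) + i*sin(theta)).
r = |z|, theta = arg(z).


r = sqrt(148.84+116.64) = sqrt(265.48) = 16.2936
theta = atan2(10.8, -12.2) = 138.4833 degrees

r = 16.2936, theta = 138.4833 degrees


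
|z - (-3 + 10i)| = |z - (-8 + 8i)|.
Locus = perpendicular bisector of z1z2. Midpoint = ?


Equal distances means the locus is the perpendicular bisector of z1 and z2.
Midpoint = ((-3+(-8))/2, (10+8)/2) = (-5.5000, 9.0000)

Perpendicular bisector through (-5.5000, 9.0000)


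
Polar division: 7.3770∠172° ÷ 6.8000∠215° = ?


r = 7.3770 / 6.8000 = 1.0849
theta = 172° - 215° = -43° = 317° (mod 360)

1.0849 cis(317°)


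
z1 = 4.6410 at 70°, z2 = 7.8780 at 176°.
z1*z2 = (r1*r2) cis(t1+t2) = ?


r = 4.6410 * 7.8780 = 36.5618
theta = 70° + 176° = 246° = 246° (mod 360)

36.5618 cis(246°)


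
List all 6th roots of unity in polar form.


The 6th roots of unity are cis(360k/6°) for k=0..5
Angle step = 360/6 = 60°
Primitive root: cis(60°)
Primitive root = 0.5000 + 0.8660i

6 roots at angles: 0°, 60°, 120°, 180°, 240°, 300°


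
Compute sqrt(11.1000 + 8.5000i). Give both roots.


|z| = sqrt(123.21+72.25) = 13.9807
sqrt((|z|+a)/2) = sqrt((13.9807+11.1)/2) = sqrt(12.5404) = 3.5412
sqrt((|z|-a)/2) = sqrt((13.9807-11.1)/2) = sqrt(1.4404) = 1.2001

±(3.5412 + 1.2001i) i.e. 3.5412 + 1.2001i and -3.5412 - 1.2001i


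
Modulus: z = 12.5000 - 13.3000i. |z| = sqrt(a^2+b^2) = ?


|z| = sqrt(12.5^2 + (-13.3)^2) = sqrt(156.25 + 176.89) = sqrt(333.14) = 18.2521

|z| = 18.2521


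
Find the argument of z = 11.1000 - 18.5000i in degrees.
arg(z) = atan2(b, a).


Re = 11.1, Im = -18.5
arg = atan2(-18.5, 11.1) = -59.0362 degrees

arg(z) = -59.0362 degrees


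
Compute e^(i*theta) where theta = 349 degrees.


cos(349°) = 0.9816
sin(349°) = -0.1908

e^(i*349°) = 0.9816 - 0.1908i


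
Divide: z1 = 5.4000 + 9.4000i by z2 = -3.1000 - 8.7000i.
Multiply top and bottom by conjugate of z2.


Conjugate of z2 = -3.1000 + 8.7000i
Numerator: (5.4000 + 9.4000i)(-3.1000 + 8.7000i) = -98.5200 + 17.8400i
Denominator: (-3.1)^2 + (-8.7)^2 = 85.3
Result = (-98.5200 + 17.8400i)/85.3

-1.1550 + 0.2091i


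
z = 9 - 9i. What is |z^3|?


|z| = sqrt(81+81) = sqrt(162) = 12.7279
|z^3| = |z|^3 = (sqrt(162))^3 = 162*sqrt(162)

|z^3| = 162*sqrt(162) ≈ 2061.9234


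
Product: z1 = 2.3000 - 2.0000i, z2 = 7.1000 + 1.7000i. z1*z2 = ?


Real = 2.3*7.1 - (-2)*1.7 = 16.33 - (-3.4) = 19.73
Imag = 2.3*1.7 + 7.1*(-2) = 3.91 - (14.2) = -10.29

19.7300 - 10.2900i


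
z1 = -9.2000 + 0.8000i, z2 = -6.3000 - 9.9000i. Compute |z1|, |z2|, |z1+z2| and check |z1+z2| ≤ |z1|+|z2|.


|z1| = sqrt((-9.2)^2 + 0.8^2) = sqrt(85.28) = 9.2347
|z2| = sqrt((-6.3)^2 + (-9.9)^2) = sqrt(137.7) = 11.7346
z1+z2 = -15.5000 - 9.1000i
|z1+z2| = sqrt(323.06) = 17.9739
|z1|+|z2| = 9.2347 + 11.7346 = 20.9693

|z1+z2| = 17.9739 ≤ |z1|+|z2| = 20.9693 (verified)


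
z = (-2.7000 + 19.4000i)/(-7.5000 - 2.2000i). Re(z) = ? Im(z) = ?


Multiply by conjugate: (-2.7000 + 19.4000i)(-7.5000 + 2.2000i) / ((-7.5)^2 + (-2.2)^2)
Numerator real = -2.7*(-7.5) + 19.4*(-2.2) = -22.43
Numerator imag = 19.4*(-7.5) - (-2.7)*(-2.2) = -151.44
Denominator = 61.09
Re(z) = -22.43/61.09 = -0.3672
Im(z) = -151.44/61.09 = -2.4790

Re(z) = -0.3672, Im(z) = -2.4790


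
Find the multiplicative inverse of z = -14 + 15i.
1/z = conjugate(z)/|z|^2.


|z|^2 = 196+225 = 421
1/z = (-14 - 15i)/421

1/z = -0.0333 - 0.0356i


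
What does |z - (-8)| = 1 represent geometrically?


|z - z0| = r is a circle with center z0 and radius r.
Center = (-8, 0), radius = 1

Circle with center (-8, 0) and radius 1


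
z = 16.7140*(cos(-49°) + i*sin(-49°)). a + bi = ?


a = 16.7140*cos(-49°) = 16.7140*0.65606 = 10.9654
b = 16.7140*sin(-49°) = 16.7140*(-0.75471) = -12.6142

10.9654 - 12.6142i


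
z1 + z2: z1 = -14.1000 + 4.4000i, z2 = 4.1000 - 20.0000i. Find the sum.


Real: -14.1 + 4.1 = -10
Imag: 4.4 - 20 = -15.6

-10.0000 - 15.6000i


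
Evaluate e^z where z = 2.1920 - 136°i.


e^2.1920 = 8.9531
cos(-136°) = -0.71934
sin(-136°) = -0.694658
Real = 8.9531*(-0.71934) = -6.4403
Imag = 8.9531*(-0.694658) = -6.2193

-6.4403 - 6.2193i


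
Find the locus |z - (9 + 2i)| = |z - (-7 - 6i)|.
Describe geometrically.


Equal distances means the locus is the perpendicular bisector of z1 and z2.
Midpoint = ((9+(-7))/2, (2+(-6))/2) = (1.0000, -2.0000)

Perpendicular bisector through (1.0000, -2.0000)


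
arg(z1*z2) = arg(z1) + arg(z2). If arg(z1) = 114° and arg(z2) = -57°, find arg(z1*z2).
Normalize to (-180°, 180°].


arg(z1*z2) = 114° - 57° = 57°
Normalized to (-180°, 180°]: 57°

57°


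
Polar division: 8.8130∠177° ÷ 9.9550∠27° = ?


r = 8.8130 / 9.9550 = 0.8853
theta = 177° - 27° = 150° = 150° (mod 360)

0.8853 cis(150°)


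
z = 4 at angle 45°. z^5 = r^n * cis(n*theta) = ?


r^5 = 4^5 = 1024
n*theta = 5*45° = 225° = 225° (mod 360)
a = 1024*cos(225°) = -724.0773
b = 1024*sin(225°) = -724.0773

1024 cis(225°) = -724.0773 - 724.0773i


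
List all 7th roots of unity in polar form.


The 7th roots of unity are cis(360k/7°) for k=0..6
Angle step = 360/7 = 51.4286°
Primitive root: cis(51.4286°)
Primitive root = 0.6235 + 0.7818i

7 roots at angles: 0°, 51.4286°, 102.8571°, 154.2857°, 205.7143°, 257.1429°, 308.5714°


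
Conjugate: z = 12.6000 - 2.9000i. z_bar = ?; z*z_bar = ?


z_bar = 12.6000 + 2.9000i
z*z_bar = 12.6^2 + (-2.9)^2 = 158.76 + 8.41 = 167.17

z_bar = 12.6000 + 2.9000i, z*z_bar = 167.17


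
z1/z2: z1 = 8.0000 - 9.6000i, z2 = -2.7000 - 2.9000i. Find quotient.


Conjugate of z2 = -2.7000 + 2.9000i
Numerator: (8.0000 - 9.6000i)(-2.7000 + 2.9000i) = 6.2400 + 49.1200i
Denominator: (-2.7)^2 + (-2.9)^2 = 15.7
Result = (6.2400 + 49.1200i)/15.7

0.3975 + 3.1287i


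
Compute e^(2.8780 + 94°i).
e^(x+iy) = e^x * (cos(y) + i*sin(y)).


e^2.8780 = 17.7787
cos(94°) = -0.06976
sin(94°) = 0.997564
Real = 17.7787*(-0.06976) = -1.2402
Imag = 17.7787*0.997564 = 17.7354

-1.2402 + 17.7354i


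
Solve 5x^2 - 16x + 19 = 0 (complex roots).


disc = (-16)^2 - 4*5*19 = 256 - 380 = -124
sqrt(|disc|) = sqrt(124) = 11.1355
Real part = 16/(2*5) = 1.6000
Imag part = 11.1355/(2*5) = 1.1136

1.6000 ± 1.1136i


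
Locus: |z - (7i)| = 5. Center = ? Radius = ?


|z - z0| = r is a circle with center z0 and radius r.
Center = (0, 7), radius = 5

Circle with center (0, 7) and radius 5


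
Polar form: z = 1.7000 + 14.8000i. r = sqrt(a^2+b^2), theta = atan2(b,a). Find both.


r = sqrt(2.89+219.04) = sqrt(221.93) = 14.8973
theta = atan2(14.8, 1.7) = 83.4474 degrees

r = 14.8973, theta = 83.4474 degrees


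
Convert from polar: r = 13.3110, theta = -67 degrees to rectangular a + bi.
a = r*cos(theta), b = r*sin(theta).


a = 13.3110*cos(-67°) = 13.3110*0.39073 = 5.2010
b = 13.3110*sin(-67°) = 13.3110*(-0.9205) = -12.2528

5.2010 - 12.2528i


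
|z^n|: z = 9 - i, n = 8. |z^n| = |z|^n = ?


|z| = sqrt(81+1) = sqrt(82) = 9.0554
|z^8| = |z|^8 = (sqrt(82))^8 = 82^4 = 45212176

|z^8| = 45212176


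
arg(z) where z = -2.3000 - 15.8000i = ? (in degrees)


Re = -2.3, Im = -15.8
arg = atan2(-15.8, -2.3) = -98.2823 degrees

arg(z) = -98.2823 degrees


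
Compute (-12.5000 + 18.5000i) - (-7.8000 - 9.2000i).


Real: -12.5 + 7.8 = -4.7
Imag: 18.5 + 9.2 = 27.7

-4.7000 + 27.7000i


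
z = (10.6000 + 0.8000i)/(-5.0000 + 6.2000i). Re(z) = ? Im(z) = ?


Multiply by conjugate: (10.6000 + 0.8000i)(-5.0000 - 6.2000i) / ((-5)^2 + 6.2^2)
Numerator real = 10.6*(-5) + 0.8*6.2 = -48.04
Numerator imag = 0.8*(-5) - 10.6*6.2 = -69.72
Denominator = 63.44
Re(z) = -48.04/63.44 = -0.7573
Im(z) = -69.72/63.44 = -1.0990

Re(z) = -0.7573, Im(z) = -1.0990


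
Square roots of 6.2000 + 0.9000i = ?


|z| = sqrt(38.44+0.81) = 6.2650
sqrt((|z|+a)/2) = sqrt((6.2650+6.2)/2) = sqrt(6.2325) = 2.4965
sqrt((|z|-a)/2) = sqrt((6.2650-6.2)/2) = sqrt(0.0325) = 0.1803

±(2.4965 + 0.1803i) i.e. 2.4965 + 0.1803i and -2.4965 - 0.1803i


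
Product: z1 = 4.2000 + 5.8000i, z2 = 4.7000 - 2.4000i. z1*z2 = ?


Real = 4.2*4.7 - 5.8*(-2.4) = 19.74 - (-13.92) = 33.66
Imag = 4.2*(-2.4) + 4.7*5.8 = -10.08 + 27.26 = 17.18

33.6600 + 17.1800i


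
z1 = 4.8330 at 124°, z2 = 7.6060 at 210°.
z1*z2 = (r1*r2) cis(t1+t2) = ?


r = 4.8330 * 7.6060 = 36.7598
theta = 124° + 210° = 334° = 334° (mod 360)

36.7598 cis(334°)


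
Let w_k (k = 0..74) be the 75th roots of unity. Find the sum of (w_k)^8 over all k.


The roots are w_k = w^k with w = e^(2*pi*i/75), and (w^k)^8 = (w^8)^k.
So S = 1 + u + u^2 + ... + u^(74) with u = w^8.
8 = 0*75 + 8, so 8 is not a multiple of 75: u = w^8 ≠ 1 (w is a primitive 75th root), while u^75 = (w^75)^8 = 1.
Geometric series: S = (1 - u^75)/(1 - u) = (1 - 1)/(1 - u) = 0

S = 0


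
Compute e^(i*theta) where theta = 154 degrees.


cos(154°) = -0.8988
sin(154°) = 0.4384

e^(i*154°) = -0.8988 + 0.4384i


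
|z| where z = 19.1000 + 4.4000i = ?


|z| = sqrt(19.1^2 + 4.4^2) = sqrt(364.81 + 19.36) = sqrt(384.17) = 19.6003

|z| = 19.6003


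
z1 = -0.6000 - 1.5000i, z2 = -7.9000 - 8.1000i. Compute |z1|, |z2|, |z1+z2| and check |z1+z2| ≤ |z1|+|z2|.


|z1| = sqrt((-0.6)^2 + (-1.5)^2) = sqrt(2.61) = 1.6155
|z2| = sqrt((-7.9)^2 + (-8.1)^2) = sqrt(128.02) = 11.3146
z1+z2 = -8.5000 - 9.6000i
|z1+z2| = sqrt(164.41) = 12.8222
|z1|+|z2| = 1.6155 + 11.3146 = 12.9301

|z1+z2| = 12.8222 ≤ |z1|+|z2| = 12.9301 (verified)


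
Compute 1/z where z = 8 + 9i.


|z|^2 = 64+81 = 145
1/z = (8 - 9i)/145

1/z = 0.0552 - 0.0621i


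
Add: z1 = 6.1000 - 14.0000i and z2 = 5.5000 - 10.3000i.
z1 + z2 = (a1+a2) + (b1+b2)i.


Real: 6.1 + 5.5 = 11.6
Imag: -14 - 10.3 = -24.3

11.6000 - 24.3000i


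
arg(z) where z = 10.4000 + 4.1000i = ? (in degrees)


Re = 10.4, Im = 4.1
arg = atan2(4.1, 10.4) = 21.5159 degrees

arg(z) = 21.5159 degrees


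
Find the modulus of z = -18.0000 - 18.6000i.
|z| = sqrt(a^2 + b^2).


|z| = sqrt((-18)^2 + (-18.6)^2) = sqrt(324 + 345.96) = sqrt(669.96) = 25.8836

|z| = 25.8836


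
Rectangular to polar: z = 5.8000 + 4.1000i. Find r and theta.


r = sqrt(33.64+16.81) = sqrt(50.45) = 7.1028
theta = atan2(4.1, 5.8) = 35.2564 degrees

r = 7.1028, theta = 35.2564 degrees


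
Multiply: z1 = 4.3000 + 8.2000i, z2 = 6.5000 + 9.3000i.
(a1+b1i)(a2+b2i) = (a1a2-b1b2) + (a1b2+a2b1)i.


Real = 4.3*6.5 - 8.2*9.3 = 27.95 - 76.26 = -48.31
Imag = 4.3*9.3 + 6.5*8.2 = 39.99 + 53.3 = 93.29

-48.3100 + 93.2900i


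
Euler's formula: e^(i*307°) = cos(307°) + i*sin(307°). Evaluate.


cos(307°) = 0.6018
sin(307°) = -0.7986

e^(i*307°) = 0.6018 - 0.7986i


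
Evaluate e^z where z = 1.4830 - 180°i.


e^1.4830 = 4.4061
cos(-180°) = -1
sin(-180°) = 0
Real = 4.4061*(-1) = -4.4061
Imag = 4.4061*0 = 0

-4.4061 + 0i


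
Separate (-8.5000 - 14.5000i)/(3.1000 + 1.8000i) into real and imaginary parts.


Multiply by conjugate: (-8.5000 - 14.5000i)(3.1000 - 1.8000i) / (3.1^2 + 1.8^2)
Numerator real = -8.5*3.1 - (14.5)*1.8 = -52.45
Numerator imag = -14.5*3.1 - (-8.5)*1.8 = -29.65
Denominator = 12.85
Re(z) = -52.45/12.85 = -4.0817
Im(z) = -29.65/12.85 = -2.3074

Re(z) = -4.0817, Im(z) = -2.3074


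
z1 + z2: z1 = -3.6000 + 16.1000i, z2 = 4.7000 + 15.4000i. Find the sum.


Real: -3.6 + 4.7 = 1.1
Imag: 16.1 + 15.4 = 31.5

1.1000 + 31.5000i


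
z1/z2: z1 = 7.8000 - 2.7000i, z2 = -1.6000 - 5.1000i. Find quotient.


Conjugate of z2 = -1.6000 + 5.1000i
Numerator: (7.8000 - 2.7000i)(-1.6000 + 5.1000i) = 1.2900 + 44.1000i
Denominator: (-1.6)^2 + (-5.1)^2 = 28.57
Result = (1.2900 + 44.1000i)/28.57

0.0452 + 1.5436i


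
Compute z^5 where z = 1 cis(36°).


r^5 = 1^5 = 1
n*theta = 5*36° = 180° = 180° (mod 360)
a = 1*cos(180°) = -1.0000
b = 1*sin(180°) = 0

1 cis(180°) = -1.0000 + 0i


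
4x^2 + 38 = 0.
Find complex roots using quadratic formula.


disc = 0^2 - 4*4*38 = 0 - 608 = -608
sqrt(|disc|) = sqrt(608) = 24.6577
Real part = 0/(2*4) = 0
Imag part = 24.6577/(2*4) = 3.0822

0 ± 3.0822i


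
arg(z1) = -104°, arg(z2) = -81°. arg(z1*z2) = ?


arg(z1*z2) = -104° - 81° = -185°
Normalized to (-180°, 180°]: 175°

175°


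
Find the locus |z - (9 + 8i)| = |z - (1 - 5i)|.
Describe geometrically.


Equal distances means the locus is the perpendicular bisector of z1 and z2.
Midpoint = ((9+1)/2, (8+(-5))/2) = (5.0000, 1.5000)

Perpendicular bisector through (5.0000, 1.5000)


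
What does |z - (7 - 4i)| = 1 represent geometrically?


|z - z0| = r is a circle with center z0 and radius r.
Center = (7, -4), radius = 1

Circle with center (7, -4) and radius 1


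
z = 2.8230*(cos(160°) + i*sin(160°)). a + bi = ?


a = 2.8230*cos(160°) = 2.8230*(-0.9397) = -2.6528
b = 2.8230*sin(160°) = 2.8230*0.342 = 0.9655

-2.6528 + 0.9655i


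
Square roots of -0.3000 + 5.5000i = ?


|z| = sqrt(0.09+30.25) = 5.5082
sqrt((|z|+a)/2) = sqrt((5.5082+(-0.3))/2) = sqrt(2.6041) = 1.6137
sqrt((|z|-a)/2) = sqrt((5.5082-(-0.3))/2) = sqrt(2.9041) = 1.7041

±(1.6137 + 1.7041i) i.e. 1.6137 + 1.7041i and -1.6137 - 1.7041i


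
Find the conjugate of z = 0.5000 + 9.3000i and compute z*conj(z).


z_bar = 0.5000 - 9.3000i
z*z_bar = 0.5^2 + 9.3^2 = 0.25 + 86.49 = 86.74

z_bar = 0.5000 - 9.3000i, z*z_bar = 86.74


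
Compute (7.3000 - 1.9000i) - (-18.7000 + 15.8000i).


Real: 7.3 + 18.7 = 26
Imag: -1.9 - 15.8 = -17.7

26.0000 - 17.7000i


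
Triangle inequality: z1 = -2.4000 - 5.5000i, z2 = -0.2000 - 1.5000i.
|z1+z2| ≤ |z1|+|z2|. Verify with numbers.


|z1| = sqrt((-2.4)^2 + (-5.5)^2) = sqrt(36.01) = 6.0008
|z2| = sqrt((-0.2)^2 + (-1.5)^2) = sqrt(2.29) = 1.5133
z1+z2 = -2.6000 - 7.0000i
|z1+z2| = sqrt(55.76) = 7.4673
|z1|+|z2| = 6.0008 + 1.5133 = 7.5141

|z1+z2| = 7.4673 ≤ |z1|+|z2| = 7.5141 (verified)


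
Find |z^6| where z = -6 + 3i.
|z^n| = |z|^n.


|z| = sqrt(36+9) = sqrt(45) = 6.7082
|z^6| = |z|^6 = (sqrt(45))^6 = 45^3 = 91125

|z^6| = 91125


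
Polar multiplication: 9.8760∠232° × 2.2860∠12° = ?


r = 9.8760 * 2.2860 = 22.5765
theta = 232° + 12° = 244° = 244° (mod 360)

22.5765 cis(244°)


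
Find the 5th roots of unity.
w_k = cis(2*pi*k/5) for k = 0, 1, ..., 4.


The 5th roots of unity are cis(360k/5°) for k=0..4
Angle step = 360/5 = 72°
Primitive root: cis(72°)
Primitive root = 0.3090 + 0.9511i

5 roots at angles: 0°, 72°, 144°, 216°, 288°


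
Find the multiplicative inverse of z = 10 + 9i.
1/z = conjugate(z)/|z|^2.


|z|^2 = 100+81 = 181
1/z = (10 - 9i)/181

1/z = 0.0552 - 0.0497i


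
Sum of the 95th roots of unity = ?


The sum of all 95th roots of unity is 0.
Geometric series: (1 - w^95)/(1 - w) = (1-1)/(1-w) = 0 since w^95 = 1, w ≠ 1.
Alternatively: coefficient of z^94 in z^95 - 1 is 0.

0


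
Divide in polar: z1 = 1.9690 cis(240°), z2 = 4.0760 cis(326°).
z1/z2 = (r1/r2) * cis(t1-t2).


r = 1.9690 / 4.0760 = 0.4831
theta = 240° - 326° = -86° = 274° (mod 360)

0.4831 cis(274°)


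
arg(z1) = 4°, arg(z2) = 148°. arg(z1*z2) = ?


arg(z1*z2) = 4° + 148° = 152°
Normalized to (-180°, 180°]: 152°

152°


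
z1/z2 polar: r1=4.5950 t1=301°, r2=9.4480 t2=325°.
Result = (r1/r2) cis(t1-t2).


r = 4.5950 / 9.4480 = 0.4863
theta = 301° - 325° = -24° = 336° (mod 360)

0.4863 cis(336°)


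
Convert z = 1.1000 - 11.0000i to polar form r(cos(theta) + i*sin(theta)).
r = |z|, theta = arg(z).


r = sqrt(1.21+121) = sqrt(122.21) = 11.0549
theta = atan2(-11, 1.1) = -84.2894 degrees

r = 11.0549, theta = -84.2894 degrees


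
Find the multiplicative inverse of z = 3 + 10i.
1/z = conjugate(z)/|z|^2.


|z|^2 = 9+100 = 109
1/z = (3 - 10i)/109

1/z = 0.0275 - 0.0917i


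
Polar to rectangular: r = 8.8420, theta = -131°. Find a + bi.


a = 8.8420*cos(-131°) = 8.8420*(-0.65606) = -5.8009
b = 8.8420*sin(-131°) = 8.8420*(-0.7547) = -6.6731

-5.8009 - 6.6731i


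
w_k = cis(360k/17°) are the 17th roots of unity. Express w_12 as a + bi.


Angle = 360*12/17 = 254.1176°
a = cos(254.1176°) = -0.2737
b = sin(254.1176°) = -0.9618

-0.2737 - 0.9618i


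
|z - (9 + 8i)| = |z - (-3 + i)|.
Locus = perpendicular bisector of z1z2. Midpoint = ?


Equal distances means the locus is the perpendicular bisector of z1 and z2.
Midpoint = ((9+(-3))/2, (8+1)/2) = (3.0000, 4.5000)

Perpendicular bisector through (3.0000, 4.5000)


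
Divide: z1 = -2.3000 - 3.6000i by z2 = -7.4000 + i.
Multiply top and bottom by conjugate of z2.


Conjugate of z2 = -7.4000 - i
Numerator: (-2.3000 - 3.6000i)(-7.4000 - i) = 13.4200 + 28.9400i
Denominator: (-7.4)^2 + 1^2 = 55.76
Result = (13.4200 + 28.9400i)/55.76

0.2407 + 0.5190i


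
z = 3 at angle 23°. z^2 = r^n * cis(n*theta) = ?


r^2 = 3^2 = 9
n*theta = 2*23° = 46° = 46° (mod 360)
a = 9*cos(46°) = 6.2519
b = 9*sin(46°) = 6.4741

9 cis(46°) = 6.2519 + 6.4741i


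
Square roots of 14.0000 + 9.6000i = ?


|z| = sqrt(196+92.16) = 16.9753
sqrt((|z|+a)/2) = sqrt((16.9753+14)/2) = sqrt(15.4876) = 3.9354
sqrt((|z|-a)/2) = sqrt((16.9753-14)/2) = sqrt(1.4876) = 1.2197

±(3.9354 + 1.2197i) i.e. 3.9354 + 1.2197i and -3.9354 - 1.2197i


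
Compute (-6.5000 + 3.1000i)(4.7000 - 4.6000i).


Real = -6.5*4.7 - 3.1*(-4.6) = -30.55 - (-14.26) = -16.29
Imag = -6.5*(-4.6) + 4.7*3.1 = 29.9 + 14.57 = 44.47

-16.2900 + 44.4700i


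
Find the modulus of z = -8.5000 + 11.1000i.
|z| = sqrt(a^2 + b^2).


|z| = sqrt((-8.5)^2 + 11.1^2) = sqrt(72.25 + 123.21) = sqrt(195.46) = 13.9807

|z| = 13.9807


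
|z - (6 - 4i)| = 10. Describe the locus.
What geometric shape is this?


|z - z0| = r is a circle with center z0 and radius r.
Center = (6, -4), radius = 10

Circle with center (6, -4) and radius 10


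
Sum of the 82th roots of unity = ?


The sum of all 82th roots of unity is 0.
Geometric series: (1 - w^82)/(1 - w) = (1-1)/(1-w) = 0 since w^82 = 1, w ≠ 1.
Alternatively: coefficient of z^81 in z^82 - 1 is 0.

0


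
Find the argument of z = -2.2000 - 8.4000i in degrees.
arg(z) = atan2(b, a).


Re = -2.2, Im = -8.4
arg = atan2(-8.4, -2.2) = -104.6764 degrees

arg(z) = -104.6764 degrees


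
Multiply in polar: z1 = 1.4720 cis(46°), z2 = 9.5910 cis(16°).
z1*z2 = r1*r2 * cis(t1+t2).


r = 1.4720 * 9.5910 = 14.1180
theta = 46° + 16° = 62° = 62° (mod 360)

14.1180 cis(62°)


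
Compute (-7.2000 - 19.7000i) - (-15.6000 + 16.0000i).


Real: -7.2 + 15.6 = 8.4
Imag: -19.7 - 16 = -35.7

8.4000 - 35.7000i


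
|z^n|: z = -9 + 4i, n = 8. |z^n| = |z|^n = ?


|z| = sqrt(81+16) = sqrt(97) = 9.8489
|z^8| = |z|^8 = (sqrt(97))^8 = 97^4 = 88529281

|z^8| = 88529281


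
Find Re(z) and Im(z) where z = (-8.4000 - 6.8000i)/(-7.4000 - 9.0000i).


Multiply by conjugate: (-8.4000 - 6.8000i)(-7.4000 + 9.0000i) / ((-7.4)^2 + (-9)^2)
Numerator real = -8.4*(-7.4) - (6.8)*(-9) = 123.36
Numerator imag = -6.8*(-7.4) - (-8.4)*(-9) = -25.28
Denominator = 135.76
Re(z) = 123.36/135.76 = 0.9087
Im(z) = -25.28/135.76 = -0.1862

Re(z) = 0.9087, Im(z) = -0.1862


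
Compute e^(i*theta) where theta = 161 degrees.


cos(161°) = -0.9455
sin(161°) = 0.3256

e^(i*161°) = -0.9455 + 0.3256i


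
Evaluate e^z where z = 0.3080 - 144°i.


e^0.3080 = 1.3607
cos(-144°) = -0.809
sin(-144°) = -0.5878
Real = 1.3607*(-0.809) = -1.1008
Imag = 1.3607*(-0.5878) = -0.7998

-1.1008 - 0.7998i


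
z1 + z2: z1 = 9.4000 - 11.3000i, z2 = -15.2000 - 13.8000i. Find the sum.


Real: 9.4 - 15.2 = -5.8
Imag: -11.3 - 13.8 = -25.1

-5.8000 - 25.1000i


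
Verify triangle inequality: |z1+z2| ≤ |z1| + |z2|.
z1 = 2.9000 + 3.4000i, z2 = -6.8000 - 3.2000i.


|z1| = sqrt(2.9^2 + 3.4^2) = sqrt(19.97) = 4.4688
|z2| = sqrt((-6.8)^2 + (-3.2)^2) = sqrt(56.48) = 7.5153
z1+z2 = -3.9000 + 0.2000i
|z1+z2| = sqrt(15.25) = 3.9051
|z1|+|z2| = 4.4688 + 7.5153 = 11.9841

|z1+z2| = 3.9051 ≤ |z1|+|z2| = 11.9841 (verified)


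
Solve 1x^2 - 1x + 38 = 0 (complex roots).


disc = (-1)^2 - 4*1*38 = 1 - 152 = -151
sqrt(|disc|) = sqrt(151) = 12.2882
Real part = 1/(2*1) = 0.5000
Imag part = 12.2882/(2*1) = 6.1441

0.5000 ± 6.1441i


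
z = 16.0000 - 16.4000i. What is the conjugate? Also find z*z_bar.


z_bar = 16.0000 + 16.4000i
z*z_bar = 16^2 + (-16.4)^2 = 256 + 268.96 = 524.96

z_bar = 16.0000 + 16.4000i, z*z_bar = 524.96


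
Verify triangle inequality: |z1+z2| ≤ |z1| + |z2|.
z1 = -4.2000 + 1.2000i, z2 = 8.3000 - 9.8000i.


|z1| = sqrt((-4.2)^2 + 1.2^2) = sqrt(19.08) = 4.3681
|z2| = sqrt(8.3^2 + (-9.8)^2) = sqrt(164.93) = 12.8425
z1+z2 = 4.1000 - 8.6000i
|z1+z2| = sqrt(90.77) = 9.5273
|z1|+|z2| = 4.3681 + 12.8425 = 17.2106

|z1+z2| = 9.5273 ≤ |z1|+|z2| = 17.2106 (verified)


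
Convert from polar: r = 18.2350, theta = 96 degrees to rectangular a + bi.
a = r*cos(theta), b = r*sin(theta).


a = 18.2350*cos(96°) = 18.2350*(-0.10453) = -1.9061
b = 18.2350*sin(96°) = 18.2350*0.99452 = 18.1351

-1.9061 + 18.1351i


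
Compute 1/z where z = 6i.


|z|^2 = 0+36 = 36
1/z = (0 - 6i)/36

1/z = 0 - 0.1667i


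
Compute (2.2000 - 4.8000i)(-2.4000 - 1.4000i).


Real = 2.2*(-2.4) - (-4.8)*(-1.4) = -5.28 - 6.72 = -12
Imag = 2.2*(-1.4) - (2.4)*(-4.8) = -3.08 + 11.52 = 8.44

-12.0000 + 8.4400i


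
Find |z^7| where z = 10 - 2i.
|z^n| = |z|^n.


|z| = sqrt(100+4) = sqrt(104) = 10.1980
|z^7| = |z|^7 = (sqrt(104))^7 = 104^3 * sqrt(104) = 1124864*sqrt(104)

|z^7| = 1124864*sqrt(104) ≈ 11471406.9723


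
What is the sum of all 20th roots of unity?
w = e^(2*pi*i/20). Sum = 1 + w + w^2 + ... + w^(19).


The sum of all 20th roots of unity is 0.
Geometric series: (1 - w^20)/(1 - w) = (1-1)/(1-w) = 0 since w^20 = 1, w ≠ 1.
Alternatively: coefficient of z^19 in z^20 - 1 is 0.

0


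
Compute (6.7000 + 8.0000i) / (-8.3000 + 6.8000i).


Conjugate of z2 = -8.3000 - 6.8000i
Numerator: (6.7000 + 8.0000i)(-8.3000 - 6.8000i) = -1.2100 - 111.9600i
Denominator: (-8.3)^2 + 6.8^2 = 115.13
Result = (-1.2100 - 111.9600i)/115.13

-0.0105 - 0.9725i


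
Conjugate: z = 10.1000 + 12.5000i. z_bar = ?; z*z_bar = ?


z_bar = 10.1000 - 12.5000i
z*z_bar = 10.1^2 + 12.5^2 = 102.01 + 156.25 = 258.26

z_bar = 10.1000 - 12.5000i, z*z_bar = 258.26


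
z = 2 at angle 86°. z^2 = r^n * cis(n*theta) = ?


r^2 = 2^2 = 4
n*theta = 2*86° = 172° = 172° (mod 360)
a = 4*cos(172°) = -3.9611
b = 4*sin(172°) = 0.5567

4 cis(172°) = -3.9611 + 0.5567i


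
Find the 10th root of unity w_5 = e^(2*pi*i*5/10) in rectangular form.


Angle = 360*5/10 = 180°
a = cos(180°) = -1.0000
b = sin(180°) = 0

-1.0000 + 0i


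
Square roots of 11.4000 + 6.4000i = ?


|z| = sqrt(129.96+40.96) = 13.0736
sqrt((|z|+a)/2) = sqrt((13.0736+11.4)/2) = sqrt(12.2368) = 3.4981
sqrt((|z|-a)/2) = sqrt((13.0736-11.4)/2) = sqrt(0.8368) = 0.9148

±(3.4981 + 0.9148i) i.e. 3.4981 + 0.9148i and -3.4981 - 0.9148i


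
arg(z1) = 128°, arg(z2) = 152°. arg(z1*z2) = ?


arg(z1*z2) = 128° + 152° = 280°
Normalized to (-180°, 180°]: -80°

-80°


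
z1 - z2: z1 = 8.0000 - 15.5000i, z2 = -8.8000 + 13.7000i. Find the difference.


Real: 8 + 8.8 = 16.8
Imag: -15.5 - 13.7 = -29.2

16.8000 - 29.2000i
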